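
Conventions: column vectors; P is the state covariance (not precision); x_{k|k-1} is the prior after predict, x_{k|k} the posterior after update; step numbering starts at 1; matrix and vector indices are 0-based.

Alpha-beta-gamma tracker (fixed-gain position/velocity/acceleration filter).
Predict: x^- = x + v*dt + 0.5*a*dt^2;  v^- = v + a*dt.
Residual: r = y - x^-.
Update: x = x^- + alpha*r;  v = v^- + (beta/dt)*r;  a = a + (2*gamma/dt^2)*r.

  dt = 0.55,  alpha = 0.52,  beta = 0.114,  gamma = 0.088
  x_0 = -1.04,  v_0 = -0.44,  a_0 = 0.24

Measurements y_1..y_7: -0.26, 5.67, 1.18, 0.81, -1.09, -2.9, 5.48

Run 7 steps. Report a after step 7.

a_post = -2.9598

step 1: x_pred=-1.2457  r=0.9857  x^+=-0.7331  v^+=-0.1037  a^+=0.8135
step 2: x_pred=-0.6671  r=6.3371  x^+=2.6282  v^+=1.6572  a^+=4.5006
step 3: x_pred=4.2204  r=-3.0404  x^+=2.6394  v^+=3.5024  a^+=2.7316
step 4: x_pred=4.9788  r=-4.1688  x^+=2.8110  v^+=4.1407  a^+=0.3061
step 5: x_pred=5.1347  r=-6.2247  x^+=1.8979  v^+=3.0188  a^+=-3.3155
step 6: x_pred=3.0567  r=-5.9567  x^+=-0.0408  v^+=-0.0394  a^+=-6.7813
step 7: x_pred=-1.0881  r=6.5681  x^+=2.3273  v^+=-2.4077  a^+=-2.9598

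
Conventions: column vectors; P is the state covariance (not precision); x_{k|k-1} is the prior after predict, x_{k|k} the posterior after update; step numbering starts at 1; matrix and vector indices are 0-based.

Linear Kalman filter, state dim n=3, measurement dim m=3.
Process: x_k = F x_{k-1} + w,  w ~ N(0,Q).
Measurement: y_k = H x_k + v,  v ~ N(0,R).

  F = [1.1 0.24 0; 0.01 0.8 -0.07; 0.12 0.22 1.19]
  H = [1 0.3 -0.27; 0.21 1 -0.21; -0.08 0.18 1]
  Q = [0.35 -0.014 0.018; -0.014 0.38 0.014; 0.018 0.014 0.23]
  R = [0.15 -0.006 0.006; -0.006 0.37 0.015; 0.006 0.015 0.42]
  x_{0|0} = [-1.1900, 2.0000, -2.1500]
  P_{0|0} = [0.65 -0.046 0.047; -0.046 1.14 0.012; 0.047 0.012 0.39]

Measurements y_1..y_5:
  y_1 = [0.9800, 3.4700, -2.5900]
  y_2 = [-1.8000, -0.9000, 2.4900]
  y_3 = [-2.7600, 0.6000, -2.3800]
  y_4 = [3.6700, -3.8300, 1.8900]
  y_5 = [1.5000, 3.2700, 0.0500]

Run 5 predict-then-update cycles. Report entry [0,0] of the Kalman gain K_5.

K[0,0] = 0.7590

step 1: x^-=[-0.8290, 1.7386, -2.2613]  P^-=[1.1779 0.1676 0.2165; 0.1676 1.1094 0.1898; 0.2165 0.1898 0.8641]  S=[1.4436 0.6804 0.0334; 0.6804 1.5411 0.2381; 0.0334 0.2381 1.3564]  K=[0.8880 -0.1709 0.1205; -0.0241 0.7037 0.1543; 0.0560 -0.0924 0.6643]  nu=[0.6769, 1.4306, -0.7080]  x^+=[-0.5578, 2.6197, -2.8259]  P^+=[0.1839 -0.0878 0.0839; -0.0878 0.2848 0.0169; 0.0839 0.0169 0.2816]
step 2: x^-=[0.0152, 2.2880, -2.8535]  P^-=[0.5426 -0.0415 0.1482; -0.0415 0.5603 0.0484; 0.1482 0.0484 0.6734]  S=[0.6794 0.2145 -0.0319; 0.2145 0.9330 0.0473; -0.0319 0.0473 1.1100]  K=[0.7707 -0.1387 0.1157; -0.0097 0.5767 0.1126; 0.0336 -0.1049 0.6093]  nu=[-3.2720, -3.7904, 4.9328]  x^+=[-1.4100, 0.6892, 0.4398]  P^+=[0.1593 -0.0715 0.0768; -0.0715 0.2319 0.0084; 0.0768 0.0084 0.2592]
step 3: x^-=[-1.3856, 0.5065, 0.5059]  P^-=[0.5184 -0.0369 0.1348; -0.0369 0.5275 0.0346; 0.1348 0.0346 0.6331]  S=[0.6615 0.2103 -0.0373; 0.2103 0.9064 0.0337; -0.0373 0.0337 1.0654]  K=[0.7603 -0.1324 0.1122; -0.0034 0.5623 0.1064; 0.0282 -0.1059 0.5943]  nu=[-1.3898, 0.4907, -3.0879]  x^+=[-2.8536, 0.4585, -1.4204]  P^+=[0.1564 -0.0691 0.0746; -0.0691 0.2256 0.0070; 0.0746 0.0070 0.2529]
step 4: x^-=[-3.0289, 0.4377, -1.9318]  P^-=[0.5158 -0.0358 0.1315; -0.0358 0.5237 0.0329; 0.1315 0.0329 0.6226]  S=[0.6605 0.2107 -0.0380; 0.2107 0.9035 0.0328; -0.0380 0.0328 1.0547]  K=[0.7592 -0.1313 0.1109; -0.0024 0.5604 0.1057; 0.0272 -0.1056 0.5902]  nu=[6.0460, -4.0373, 3.5007]  x^+=[2.4796, -1.4691, 0.7250]  P^+=[0.1559 -0.0687 0.0740; -0.0687 0.2248 0.0068; 0.0740 0.0068 0.2512]
step 5: x^-=[2.3750, -1.2012, 0.8371]  P^-=[0.5153 -0.0355 0.1307; -0.0355 0.5232 0.0327; 0.1307 0.0327 0.6199]  S=[0.6604 0.2108 -0.0381; 0.2108 0.9030 0.0330; -0.0381 0.0330 1.0520]  K=[0.7590 -0.1311 0.1106; -0.0022 0.5601 0.1057; 0.0270 -0.1053 0.5892]  nu=[-0.2886, 4.1483, -0.3809]  x^+=[1.5700, 1.0827, 0.1680]  P^+=[0.1558 -0.0686 0.0739; -0.0686 0.2247 0.0068; 0.0739 0.0068 0.2507]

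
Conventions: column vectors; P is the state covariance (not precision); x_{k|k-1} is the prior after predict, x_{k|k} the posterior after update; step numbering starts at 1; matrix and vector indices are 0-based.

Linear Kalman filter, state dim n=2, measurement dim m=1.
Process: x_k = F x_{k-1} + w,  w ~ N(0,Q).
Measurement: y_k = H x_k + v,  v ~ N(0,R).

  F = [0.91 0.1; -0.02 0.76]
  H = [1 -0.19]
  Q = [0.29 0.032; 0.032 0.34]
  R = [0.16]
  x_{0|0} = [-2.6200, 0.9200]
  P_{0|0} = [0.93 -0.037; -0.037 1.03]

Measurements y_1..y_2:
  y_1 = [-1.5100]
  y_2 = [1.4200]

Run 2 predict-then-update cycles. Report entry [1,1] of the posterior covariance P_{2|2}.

step 1: x^-=[-2.2922, 0.7516]  P^-=[1.0637 0.0678; 0.0678 0.9364]  S=[1.2317]  K=[0.8531; -0.0894]  nu=[0.9250]  x^+=[-1.5031, 0.6689]  P^+=[0.1672 0.1618; 0.1618 0.9266]
step 2: x^-=[-1.3009, 0.5384]  P^-=[0.4672 0.2109; 0.2109 0.8703]  S=[0.5785]  K=[0.7384; 0.0788]  nu=[2.8232]  x^+=[0.7837, 0.7608]  P^+=[0.1518 0.1773; 0.1773 0.8668]

P_post[1,1] = 0.8668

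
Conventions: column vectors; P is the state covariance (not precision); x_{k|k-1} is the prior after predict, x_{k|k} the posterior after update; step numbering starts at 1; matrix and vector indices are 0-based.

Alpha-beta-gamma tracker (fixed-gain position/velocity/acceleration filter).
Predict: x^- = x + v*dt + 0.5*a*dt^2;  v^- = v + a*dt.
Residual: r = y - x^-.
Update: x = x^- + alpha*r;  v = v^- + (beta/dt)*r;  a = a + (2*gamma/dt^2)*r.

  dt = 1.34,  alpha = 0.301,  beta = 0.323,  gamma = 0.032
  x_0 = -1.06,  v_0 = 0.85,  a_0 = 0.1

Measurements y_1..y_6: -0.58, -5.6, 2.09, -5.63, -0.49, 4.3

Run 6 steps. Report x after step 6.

x_post = -1.3080

step 1: x_pred=0.1688  r=-0.7488  x^+=-0.0566  v^+=0.8035  a^+=0.0733
step 2: x_pred=1.0859  r=-6.6859  x^+=-0.9265  v^+=-0.7099  a^+=-0.1650
step 3: x_pred=-2.0259  r=4.1159  x^+=-0.7870  v^+=0.0612  a^+=-0.0183
step 4: x_pred=-0.7215  r=-4.9085  x^+=-2.1989  v^+=-1.1465  a^+=-0.1932
step 5: x_pred=-3.9088  r=3.4188  x^+=-2.8797  v^+=-0.5814  a^+=-0.0714
step 6: x_pred=-3.7229  r=8.0229  x^+=-1.3080  v^+=1.2568  a^+=0.2146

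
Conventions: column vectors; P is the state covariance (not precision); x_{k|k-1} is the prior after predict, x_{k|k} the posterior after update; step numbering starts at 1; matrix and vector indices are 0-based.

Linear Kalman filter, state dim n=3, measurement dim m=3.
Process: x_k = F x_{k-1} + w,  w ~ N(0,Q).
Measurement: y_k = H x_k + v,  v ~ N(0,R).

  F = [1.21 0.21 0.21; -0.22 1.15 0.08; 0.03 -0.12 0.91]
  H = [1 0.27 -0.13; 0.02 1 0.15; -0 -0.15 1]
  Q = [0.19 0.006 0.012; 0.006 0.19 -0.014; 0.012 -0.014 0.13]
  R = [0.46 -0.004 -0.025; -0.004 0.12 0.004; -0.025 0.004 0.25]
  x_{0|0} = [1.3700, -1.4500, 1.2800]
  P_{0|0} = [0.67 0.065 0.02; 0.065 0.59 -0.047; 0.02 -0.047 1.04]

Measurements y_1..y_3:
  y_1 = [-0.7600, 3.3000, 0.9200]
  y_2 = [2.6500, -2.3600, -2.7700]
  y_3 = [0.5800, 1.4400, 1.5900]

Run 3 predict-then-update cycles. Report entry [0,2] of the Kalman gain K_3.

K[0,2] = 0.1438

step 1: x^-=[1.6220, -1.8665, 1.3799]  P^-=[1.2819 0.0639 0.2255; 0.0639 0.9671 -0.0729; 0.2255 -0.0729 1.0112]  S=[1.8105 0.3671 -0.0008; 0.3671 1.0924 -0.0563; -0.0008 -0.0563 1.3048]  K=[0.7264 -0.1228 0.1606; 0.0090 0.8668 -0.1296; 0.0190 0.1105 0.7881]  nu=[-1.6987, 4.9271, -0.7399]  x^+=[-0.3359, 2.4847, 1.3089]  P^+=[0.3400 -0.0264 0.0175; -0.0264 0.1060 -0.0133; 0.0175 -0.0133 0.1950]
step 2: x^-=[0.3902, 3.0361, 0.8828]  P^-=[0.6954 -0.0937 0.0798; -0.0937 0.3582 -0.0355; 0.0798 -0.0355 0.2974]  S=[1.1176 0.0215 0.0055; 0.0215 0.4712 -0.0380; 0.0055 -0.0380 0.5661]  K=[0.5926 -0.1590 0.1495; -0.0069 0.7364 -0.1082; 0.0244 0.0650 0.5388]  nu=[1.5548, -5.5363, -3.1974]  x^+=[1.7140, -0.7057, -1.1619]  P^+=[0.2796 -0.0291 0.0176; -0.0291 0.0901 -0.0104; 0.0176 -0.0104 0.1328]
step 3: x^-=[1.6817, -1.2816, -0.9212]  P^-=[0.6025 -0.0854 0.0670; -0.0854 0.3357 -0.0347; 0.0670 -0.0347 0.2450]  S=[1.0300 0.0211 -0.0007; 0.0211 0.4481 -0.0419; -0.0007 -0.0419 0.5129]  K=[0.5573 -0.1540 0.1438; -0.0054 0.7241 -0.1066; 0.0243 0.0525 0.4920]  nu=[-0.8755, 2.8261, 2.3190]  x^+=[1.0921, 0.5225, 0.3470]  P^+=[0.2632 -0.0280 0.0172; -0.0280 0.0886 -0.0103; 0.0172 -0.0103 0.1211]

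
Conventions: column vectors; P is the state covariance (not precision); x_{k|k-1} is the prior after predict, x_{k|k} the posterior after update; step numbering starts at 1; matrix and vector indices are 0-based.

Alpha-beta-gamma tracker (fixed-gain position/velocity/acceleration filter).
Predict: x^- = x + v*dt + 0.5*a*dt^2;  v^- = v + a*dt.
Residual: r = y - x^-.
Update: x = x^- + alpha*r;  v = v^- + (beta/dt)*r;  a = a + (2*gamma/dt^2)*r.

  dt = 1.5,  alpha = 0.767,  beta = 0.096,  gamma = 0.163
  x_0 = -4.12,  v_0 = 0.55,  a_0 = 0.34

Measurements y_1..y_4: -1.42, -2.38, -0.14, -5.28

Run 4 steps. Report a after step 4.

step 1: x_pred=-2.9125  r=1.4925  x^+=-1.7678  v^+=1.1555  a^+=0.5562
step 2: x_pred=0.5913  r=-2.9713  x^+=-1.6877  v^+=1.7997  a^+=0.1257
step 3: x_pred=1.1534  r=-1.2934  x^+=0.1614  v^+=1.9056  a^+=-0.0617
step 4: x_pred=2.9503  r=-8.2303  x^+=-3.3623  v^+=1.2863  a^+=-1.2541

a_post = -1.2541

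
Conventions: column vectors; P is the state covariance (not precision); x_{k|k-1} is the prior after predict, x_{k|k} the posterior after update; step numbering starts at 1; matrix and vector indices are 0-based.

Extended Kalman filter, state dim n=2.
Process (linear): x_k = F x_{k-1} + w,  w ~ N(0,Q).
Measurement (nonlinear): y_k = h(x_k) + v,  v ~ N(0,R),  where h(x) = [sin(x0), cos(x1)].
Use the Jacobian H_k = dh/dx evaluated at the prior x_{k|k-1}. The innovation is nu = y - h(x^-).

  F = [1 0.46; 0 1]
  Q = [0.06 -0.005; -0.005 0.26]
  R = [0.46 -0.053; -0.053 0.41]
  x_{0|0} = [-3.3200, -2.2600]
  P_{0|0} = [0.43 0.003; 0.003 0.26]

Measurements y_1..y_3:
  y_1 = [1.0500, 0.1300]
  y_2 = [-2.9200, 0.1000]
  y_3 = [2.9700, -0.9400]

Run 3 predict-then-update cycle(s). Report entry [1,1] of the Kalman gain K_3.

K[1,1] = 0.5541

step 1: x^-=[-4.3596, -2.2600]  P^-=[0.5478 0.1176; 0.1176 0.5200]  H_jac=[-0.3455 0.0000; 0.0000 0.7718]  S=[0.5254 -0.0844; -0.0844 0.7197]  K=[-0.3465 0.0855; 0.0124 0.5591]  nu=[0.1116, 0.7659]  x^+=[-4.3328, -1.8304]  P^+=[0.4744 0.0692; 0.0692 0.2961]
step 2: x^-=[-5.1748, -1.8304]  P^-=[0.6608 0.2004; 0.2004 0.5561]  H_jac=[0.4461 0.0000; 0.0000 0.9665]  S=[0.5915 0.0334; 0.0334 0.9295]  K=[0.4876 0.1909; 0.1187 0.5740]  nu=[-3.8150, 0.3567]  x^+=[-6.9667, -2.0786]  P^+=[0.4801 0.0542; 0.0542 0.2370]
step 3: x^-=[-7.9229, -2.0786]  P^-=[0.6401 0.1583; 0.1583 0.4970]  H_jac=[-0.0689 0.0000; 0.0000 0.8738]  S=[0.4630 -0.0625; -0.0625 0.7895]  K=[-0.0723 0.1694; 0.0513 0.5541]  nu=[3.9676, -0.4537]  x^+=[-8.2867, -2.1266]  P^+=[0.6135 0.0839; 0.0839 0.2569]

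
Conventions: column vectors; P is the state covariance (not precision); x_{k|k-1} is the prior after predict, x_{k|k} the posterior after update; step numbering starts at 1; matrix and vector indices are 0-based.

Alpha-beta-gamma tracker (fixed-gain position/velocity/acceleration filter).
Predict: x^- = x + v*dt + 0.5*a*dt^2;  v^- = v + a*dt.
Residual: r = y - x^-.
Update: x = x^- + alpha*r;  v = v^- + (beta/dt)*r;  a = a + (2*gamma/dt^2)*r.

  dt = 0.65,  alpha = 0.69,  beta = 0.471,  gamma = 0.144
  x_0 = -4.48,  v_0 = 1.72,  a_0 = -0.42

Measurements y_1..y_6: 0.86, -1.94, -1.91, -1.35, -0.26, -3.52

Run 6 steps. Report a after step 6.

a_post = -1.5641

step 1: x_pred=-3.4507  r=4.3107  x^+=-0.4763  v^+=4.5706  a^+=2.5184
step 2: x_pred=3.0266  r=-4.9666  x^+=-0.4004  v^+=2.6087  a^+=-0.8671
step 3: x_pred=1.1121  r=-3.0221  x^+=-0.9731  v^+=-0.1448  a^+=-2.9271
step 4: x_pred=-1.6856  r=0.3356  x^+=-1.4540  v^+=-1.8042  a^+=-2.6984
step 5: x_pred=-3.1968  r=2.9368  x^+=-1.1704  v^+=-1.4301  a^+=-0.6965
step 6: x_pred=-2.2471  r=-1.2729  x^+=-3.1254  v^+=-2.8052  a^+=-1.5641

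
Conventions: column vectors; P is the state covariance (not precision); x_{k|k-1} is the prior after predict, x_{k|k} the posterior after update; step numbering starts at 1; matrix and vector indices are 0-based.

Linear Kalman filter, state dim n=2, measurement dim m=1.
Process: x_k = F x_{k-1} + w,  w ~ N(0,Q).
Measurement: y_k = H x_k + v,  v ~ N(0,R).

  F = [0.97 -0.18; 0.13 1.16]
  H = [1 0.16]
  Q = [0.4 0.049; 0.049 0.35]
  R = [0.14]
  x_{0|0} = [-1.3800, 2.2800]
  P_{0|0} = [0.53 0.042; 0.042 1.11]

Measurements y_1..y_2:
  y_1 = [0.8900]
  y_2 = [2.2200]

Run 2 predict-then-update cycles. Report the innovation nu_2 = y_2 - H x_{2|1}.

step 1: x^-=[-1.7490, 2.4654]  P^-=[0.9200 -0.0697; -0.0697 1.8652]  S=[1.0854]  K=[0.8373; 0.2108]  nu=[2.2445]  x^+=[0.1303, 2.9385]  P^+=[0.1590 -0.2612; -0.2612 1.8170]
step 2: x^-=[-0.4025, 3.4256]  P^-=[0.6997 -0.5981; -0.5981 2.7189]  S=[0.7179]  K=[0.8413; -0.2272]  nu=[2.0744]  x^+=[1.3428, 2.9542]  P^+=[0.1915 -0.4609; -0.4609 2.6818]

innov = [2.0744]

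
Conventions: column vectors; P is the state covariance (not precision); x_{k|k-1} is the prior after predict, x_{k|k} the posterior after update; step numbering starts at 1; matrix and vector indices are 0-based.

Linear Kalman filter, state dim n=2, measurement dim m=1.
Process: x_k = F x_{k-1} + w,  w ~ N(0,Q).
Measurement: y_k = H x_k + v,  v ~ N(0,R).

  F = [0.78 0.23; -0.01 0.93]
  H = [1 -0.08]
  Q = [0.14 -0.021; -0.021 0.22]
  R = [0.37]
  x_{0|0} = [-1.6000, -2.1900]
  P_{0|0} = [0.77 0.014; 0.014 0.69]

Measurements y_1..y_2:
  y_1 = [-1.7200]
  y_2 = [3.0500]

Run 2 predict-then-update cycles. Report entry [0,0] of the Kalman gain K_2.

step 1: x^-=[-1.7517, -2.0207]  P^-=[0.6500 0.1307; 0.1307 0.8166]  S=[1.0043]  K=[0.6368; 0.0651]  nu=[-0.1300]  x^+=[-1.8345, -2.0292]  P^+=[0.2427 0.0891; 0.0891 0.8123]
step 2: x^-=[-1.8976, -1.8688]  P^-=[0.3626 0.2153; 0.2153 0.9210]  S=[0.7041]  K=[0.4906; 0.2011]  nu=[4.7981]  x^+=[0.4562, -0.9038]  P^+=[0.1932 0.1458; 0.1458 0.8925]

K[0,0] = 0.4906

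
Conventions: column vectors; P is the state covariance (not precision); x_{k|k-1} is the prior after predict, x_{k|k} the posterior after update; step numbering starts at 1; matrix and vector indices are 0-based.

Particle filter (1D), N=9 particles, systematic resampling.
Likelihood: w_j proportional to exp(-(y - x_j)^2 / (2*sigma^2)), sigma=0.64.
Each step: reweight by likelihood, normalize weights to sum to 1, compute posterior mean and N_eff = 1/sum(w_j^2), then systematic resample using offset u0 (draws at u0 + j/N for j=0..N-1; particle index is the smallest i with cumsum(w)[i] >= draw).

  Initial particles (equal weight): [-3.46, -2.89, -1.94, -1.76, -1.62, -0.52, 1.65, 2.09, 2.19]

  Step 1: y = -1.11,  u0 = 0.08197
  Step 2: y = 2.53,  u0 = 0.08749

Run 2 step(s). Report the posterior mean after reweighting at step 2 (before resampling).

step 1: w=[0.0005, 0.0086, 0.1773, 0.2455, 0.2993, 0.2688, 0.0000, 0.0000, 0.0000]  mean=-1.4271  Neff=3.9432  idx=[2, 3, 3, 3, 4, 4, 5, 5, 5]
step 2: w=[0.0000, 0.0000, 0.0000, 0.0000, 0.0000, 0.0000, 0.3333, 0.3333, 0.3333]  mean=-0.5201  Neff=3.0003  idx=[6, 6, 6, 7, 7, 7, 8, 8, 8]

post_mean = -0.5201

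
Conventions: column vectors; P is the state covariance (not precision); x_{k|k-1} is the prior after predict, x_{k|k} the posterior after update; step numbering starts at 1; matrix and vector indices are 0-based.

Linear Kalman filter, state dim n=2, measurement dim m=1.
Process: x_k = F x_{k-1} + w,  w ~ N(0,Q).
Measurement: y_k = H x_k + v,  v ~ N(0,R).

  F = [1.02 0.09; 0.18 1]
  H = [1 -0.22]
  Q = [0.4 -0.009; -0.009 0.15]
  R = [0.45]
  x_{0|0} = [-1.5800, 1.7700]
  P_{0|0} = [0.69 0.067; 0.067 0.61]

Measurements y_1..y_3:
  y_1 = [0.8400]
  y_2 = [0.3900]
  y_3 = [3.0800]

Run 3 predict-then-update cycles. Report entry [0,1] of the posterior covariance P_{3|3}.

P_post[0,1] = 0.3338

step 1: x^-=[-1.4523, 1.4856]  P^-=[1.1351 0.2420; 0.2420 0.8065]  S=[1.5177]  K=[0.7129; 0.0426]  nu=[2.6191]  x^+=[0.4148, 1.5971]  P^+=[0.3639 0.1960; 0.1960 0.8037]
step 2: x^-=[0.5668, 1.6717]  P^-=[0.8211 0.3332; 0.3332 1.0361]  S=[1.1746]  K=[0.6366; 0.0896]  nu=[0.1910]  x^+=[0.6884, 1.6888]  P^+=[0.3450 0.2662; 0.2662 1.0266]
step 3: x^-=[0.8541, 1.8127]  P^-=[0.8162 0.4226; 0.4226 1.2836]  S=[1.1424]  K=[0.6331; 0.1227]  nu=[2.6247]  x^+=[2.5157, 2.1348]  P^+=[0.3583 0.3338; 0.3338 1.2664]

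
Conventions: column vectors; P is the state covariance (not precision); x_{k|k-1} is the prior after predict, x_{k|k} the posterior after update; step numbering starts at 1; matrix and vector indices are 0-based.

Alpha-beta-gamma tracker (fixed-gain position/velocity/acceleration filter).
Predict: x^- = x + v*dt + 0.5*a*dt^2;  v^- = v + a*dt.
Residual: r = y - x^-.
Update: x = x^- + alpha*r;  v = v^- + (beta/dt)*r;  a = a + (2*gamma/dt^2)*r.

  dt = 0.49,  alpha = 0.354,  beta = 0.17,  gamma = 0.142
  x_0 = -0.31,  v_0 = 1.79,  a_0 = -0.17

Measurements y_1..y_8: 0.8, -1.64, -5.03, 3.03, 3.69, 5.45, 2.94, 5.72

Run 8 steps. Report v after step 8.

v_post = 16.9581

step 1: x_pred=0.5467  r=0.2533  x^+=0.6364  v^+=1.7946  a^+=0.1296
step 2: x_pred=1.5313  r=-3.1713  x^+=0.4086  v^+=0.7579  a^+=-3.6215
step 3: x_pred=0.3452  r=-5.3752  x^+=-1.5576  v^+=-2.8815  a^+=-9.9795
step 4: x_pred=-4.1676  r=7.1976  x^+=-1.6196  v^+=-5.2744  a^+=-1.4659
step 5: x_pred=-4.3801  r=8.0701  x^+=-1.5233  v^+=-3.1929  a^+=8.0797
step 6: x_pred=-2.1178  r=7.5678  x^+=0.5612  v^+=3.3918  a^+=17.0312
step 7: x_pred=4.2678  r=-1.3278  x^+=3.7977  v^+=11.2764  a^+=15.4607
step 8: x_pred=11.1792  r=-5.4592  x^+=9.2467  v^+=16.9581  a^+=9.0033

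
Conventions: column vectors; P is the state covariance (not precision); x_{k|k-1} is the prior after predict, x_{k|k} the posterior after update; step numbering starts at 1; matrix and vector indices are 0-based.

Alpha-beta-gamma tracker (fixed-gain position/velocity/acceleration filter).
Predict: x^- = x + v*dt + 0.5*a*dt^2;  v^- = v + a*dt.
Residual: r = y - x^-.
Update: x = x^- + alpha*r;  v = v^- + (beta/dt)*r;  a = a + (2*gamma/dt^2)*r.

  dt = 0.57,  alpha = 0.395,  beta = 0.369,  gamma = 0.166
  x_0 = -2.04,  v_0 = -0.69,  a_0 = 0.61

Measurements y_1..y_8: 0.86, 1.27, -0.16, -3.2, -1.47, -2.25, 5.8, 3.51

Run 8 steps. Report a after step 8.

step 1: x_pred=-2.3342  r=3.1942  x^+=-1.0725  v^+=1.7255  a^+=3.8740
step 2: x_pred=0.5404  r=0.7296  x^+=0.8286  v^+=4.4060  a^+=4.6196
step 3: x_pred=4.0905  r=-4.2505  x^+=2.4115  v^+=4.2876  a^+=0.2762
step 4: x_pred=4.9003  r=-8.1003  x^+=1.7007  v^+=-0.7989  a^+=-8.0011
step 5: x_pred=-0.0545  r=-1.4155  x^+=-0.6136  v^+=-6.2759  a^+=-9.4476
step 6: x_pred=-5.7256  r=3.4756  x^+=-4.3528  v^+=-9.4110  a^+=-5.8960
step 7: x_pred=-10.6749  r=16.4749  x^+=-4.1673  v^+=-2.1065  a^+=10.9389
step 8: x_pred=-3.5910  r=7.1010  x^+=-0.7861  v^+=8.7256  a^+=18.1950

a_post = 18.1950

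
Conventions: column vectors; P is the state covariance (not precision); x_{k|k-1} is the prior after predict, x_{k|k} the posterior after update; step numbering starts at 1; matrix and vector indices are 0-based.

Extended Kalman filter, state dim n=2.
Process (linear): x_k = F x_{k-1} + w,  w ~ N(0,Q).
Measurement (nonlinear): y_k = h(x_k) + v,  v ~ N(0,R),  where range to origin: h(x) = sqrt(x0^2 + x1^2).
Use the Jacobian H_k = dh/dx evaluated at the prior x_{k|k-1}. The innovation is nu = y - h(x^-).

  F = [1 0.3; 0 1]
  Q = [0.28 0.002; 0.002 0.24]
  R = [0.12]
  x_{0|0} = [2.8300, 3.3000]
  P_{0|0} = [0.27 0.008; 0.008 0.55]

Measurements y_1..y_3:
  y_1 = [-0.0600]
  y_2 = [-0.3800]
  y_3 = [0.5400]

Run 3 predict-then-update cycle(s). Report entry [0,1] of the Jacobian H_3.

step 1: x^-=[3.8200, 3.3000]  P^-=[0.6043 0.1750; 0.1750 0.7900]  H_jac=[0.7567 0.6537]  S=[0.9768]  K=[0.5853; 0.6643]  nu=[-5.1080]  x^+=[0.8304, -0.0931]  P^+=[0.2697 -0.2048; -0.2048 0.3590]
step 2: x^-=[0.8025, -0.0931]  P^-=[0.4591 -0.0951; -0.0951 0.5990]  H_jac=[0.9933 -0.1153]  S=[0.6028]  K=[0.7748; -0.2712]  nu=[-1.1879]  x^+=[-0.1179, 0.2291]  P^+=[0.0973 0.0316; 0.0316 0.5546]
step 3: x^-=[-0.0492, 0.2291]  P^-=[0.4462 0.2000; 0.2000 0.7946]  H_jac=[-0.2100 0.9777]  S=[0.8172]  K=[0.1247; 0.8994]  nu=[0.3057]  x^+=[-0.0111, 0.5040]  P^+=[0.4335 0.1084; 0.1084 0.1337]

H_jac[0,1] = 0.9777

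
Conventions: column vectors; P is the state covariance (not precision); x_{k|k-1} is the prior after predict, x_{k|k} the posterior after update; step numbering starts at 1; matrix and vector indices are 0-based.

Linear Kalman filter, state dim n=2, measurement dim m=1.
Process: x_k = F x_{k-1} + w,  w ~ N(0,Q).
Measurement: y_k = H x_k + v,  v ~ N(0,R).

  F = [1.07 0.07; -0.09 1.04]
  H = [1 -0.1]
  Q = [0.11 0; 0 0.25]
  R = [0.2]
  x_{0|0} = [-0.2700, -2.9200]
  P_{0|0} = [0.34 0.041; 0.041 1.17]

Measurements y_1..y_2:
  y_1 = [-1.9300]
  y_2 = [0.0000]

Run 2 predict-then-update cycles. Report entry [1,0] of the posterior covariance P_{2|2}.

P_post[1,0] = 0.2092

step 1: x^-=[-0.4933, -3.0125]  P^-=[0.5111 0.0978; 0.0978 1.5106]  S=[0.7067]  K=[0.7095; -0.0754]  nu=[-1.7379]  x^+=[-1.7263, -2.8815]  P^+=[0.1554 0.1356; 0.1356 1.5065]
step 2: x^-=[-2.0488, -2.8414]  P^-=[0.3157 0.2447; 0.2447 1.8553]  S=[0.4853]  K=[0.6001; 0.1220]  nu=[1.7647]  x^+=[-0.9899, -2.6262]  P^+=[0.1409 0.2092; 0.2092 1.8481]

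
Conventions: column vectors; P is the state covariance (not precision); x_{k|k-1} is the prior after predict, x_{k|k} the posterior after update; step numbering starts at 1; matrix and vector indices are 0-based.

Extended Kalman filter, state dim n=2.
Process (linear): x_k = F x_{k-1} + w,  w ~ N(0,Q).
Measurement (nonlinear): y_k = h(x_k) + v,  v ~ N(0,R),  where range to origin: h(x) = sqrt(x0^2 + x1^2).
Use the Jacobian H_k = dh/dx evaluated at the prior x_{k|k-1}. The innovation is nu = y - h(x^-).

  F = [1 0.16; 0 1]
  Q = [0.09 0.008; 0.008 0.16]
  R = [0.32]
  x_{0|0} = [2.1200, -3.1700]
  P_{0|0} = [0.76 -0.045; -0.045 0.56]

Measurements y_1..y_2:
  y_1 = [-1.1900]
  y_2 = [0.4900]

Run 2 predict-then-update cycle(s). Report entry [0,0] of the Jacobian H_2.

step 1: x^-=[1.6128, -3.1700]  P^-=[0.8499 0.0526; 0.0526 0.7200]  H_jac=[0.4535 -0.8913]  S=[1.0242]  K=[0.3305; -0.6033]  nu=[-4.7467]  x^+=[0.0439, -0.3065]  P^+=[0.7380 0.2568; 0.2568 0.3473]
step 2: x^-=[-0.0051, -0.3065]  P^-=[0.9191 0.3204; 0.3204 0.5073]  H_jac=[-0.0168 -0.9999]  S=[0.8381]  K=[-0.4006; -0.6116]  nu=[0.1835]  x^+=[-0.0787, -0.4187]  P^+=[0.7846 0.1150; 0.1150 0.1938]

H_jac[0,0] = -0.0168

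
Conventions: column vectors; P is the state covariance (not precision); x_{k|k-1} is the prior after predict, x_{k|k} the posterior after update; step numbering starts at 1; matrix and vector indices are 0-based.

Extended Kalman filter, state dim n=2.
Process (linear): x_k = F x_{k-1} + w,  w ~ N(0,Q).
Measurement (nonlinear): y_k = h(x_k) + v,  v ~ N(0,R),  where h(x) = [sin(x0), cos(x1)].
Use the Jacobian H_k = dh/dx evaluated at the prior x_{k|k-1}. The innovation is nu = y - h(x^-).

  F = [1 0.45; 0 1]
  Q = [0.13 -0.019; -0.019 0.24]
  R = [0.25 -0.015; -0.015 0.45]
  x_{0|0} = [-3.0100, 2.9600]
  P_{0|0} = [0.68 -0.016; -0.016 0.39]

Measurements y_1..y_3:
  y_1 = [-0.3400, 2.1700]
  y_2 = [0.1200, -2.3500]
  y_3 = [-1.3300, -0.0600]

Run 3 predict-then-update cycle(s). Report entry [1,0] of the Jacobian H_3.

step 1: x^-=[-1.6780, 2.9600]  P^-=[0.8746 0.1405; 0.1405 0.6300]  H_jac=[-0.1070 0.0000; 0.0000 -0.1806]  S=[0.2600 -0.0123; -0.0123 0.4705]  K=[-0.3629 -0.0634; -0.0693 -0.2436]  nu=[0.6543, 3.1536]  x^+=[-2.1154, 2.1464]  P^+=[0.8390 0.1278; 0.1278 0.6012]
step 2: x^-=[-1.1495, 2.1464]  P^-=[1.2058 0.3794; 0.3794 0.8412]  H_jac=[0.4090 0.0000; 0.0000 -0.8389]  S=[0.4517 -0.1452; -0.1452 1.0420]  K=[1.0402 -0.1605; 0.1318 -0.6589]  nu=[1.0325, -1.8056]  x^+=[0.2144, 3.4722]  P^+=[0.6417 0.1047; 0.1047 0.3558]
step 3: x^-=[1.7769, 3.4722]  P^-=[0.9380 0.2458; 0.2458 0.5958]  H_jac=[-0.2047 0.0000; 0.0000 0.3246]  S=[0.2893 -0.0313; -0.0313 0.5128]  K=[-0.6511 0.1158; -0.1340 0.3690]  nu=[-2.3088, 0.8858]  x^+=[3.3829, 4.1084]  P^+=[0.8038 0.1907; 0.1907 0.5177]

H_jac[1,0] = 0.0000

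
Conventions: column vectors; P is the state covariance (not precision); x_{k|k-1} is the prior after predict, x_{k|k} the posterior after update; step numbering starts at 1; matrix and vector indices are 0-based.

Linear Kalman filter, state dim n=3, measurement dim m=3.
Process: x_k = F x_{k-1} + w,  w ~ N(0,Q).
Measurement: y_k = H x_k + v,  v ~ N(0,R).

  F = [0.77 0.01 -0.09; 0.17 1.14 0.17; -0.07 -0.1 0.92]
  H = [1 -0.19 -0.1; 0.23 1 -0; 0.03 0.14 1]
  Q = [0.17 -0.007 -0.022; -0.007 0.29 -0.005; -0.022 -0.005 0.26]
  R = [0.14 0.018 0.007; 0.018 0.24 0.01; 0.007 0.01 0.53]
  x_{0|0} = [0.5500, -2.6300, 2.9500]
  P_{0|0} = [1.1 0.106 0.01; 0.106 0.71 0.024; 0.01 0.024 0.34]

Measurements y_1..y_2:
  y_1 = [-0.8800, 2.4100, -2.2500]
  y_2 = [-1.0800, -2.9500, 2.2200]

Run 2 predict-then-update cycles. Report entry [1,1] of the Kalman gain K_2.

step 1: x^-=[0.1317, -2.4032, 2.9385]  P^-=[0.8252 0.2318 -0.1108; 0.2318 1.3053 -0.0299; -0.1108 -0.0299 0.5560]  S=[0.9508 0.1870 -0.1318; 0.1870 1.6956 0.1575; -0.1318 0.1575 1.0993]  K=[0.8058 0.1574 0.0253; -0.1742 0.8198 0.0070; -0.0863 -0.0695 0.4986]  nu=[-1.1745, 4.7829, -4.8560]  x^+=[-0.1845, 1.6882, 0.2864]  P^+=[0.1218 0.0245 0.0135; 0.0245 0.1881 -0.0164; 0.0135 -0.0164 0.2648]
step 2: x^-=[-0.1510, 1.9419, 0.1076]  P^-=[0.2429 0.0318 -0.0432; 0.0318 0.5495 -0.0038; -0.0432 -0.0038 0.4882]  S=[0.4041 0.0013 -0.0872; 0.0013 0.8170 0.0769; -0.0872 0.0769 1.0259]  K=[0.5993 0.1052 0.0124; -0.1796 0.6813 0.0059; -0.1248 -0.0606 0.4681]  nu=[-0.5493, -4.8572, 1.8450]  x^+=[-0.9685, -1.2576, 1.3343]  P^+=[0.0895 0.0156 0.0069; 0.0156 0.1568 -0.0137; 0.0069 -0.0137 0.2483]

K[1,1] = 0.6813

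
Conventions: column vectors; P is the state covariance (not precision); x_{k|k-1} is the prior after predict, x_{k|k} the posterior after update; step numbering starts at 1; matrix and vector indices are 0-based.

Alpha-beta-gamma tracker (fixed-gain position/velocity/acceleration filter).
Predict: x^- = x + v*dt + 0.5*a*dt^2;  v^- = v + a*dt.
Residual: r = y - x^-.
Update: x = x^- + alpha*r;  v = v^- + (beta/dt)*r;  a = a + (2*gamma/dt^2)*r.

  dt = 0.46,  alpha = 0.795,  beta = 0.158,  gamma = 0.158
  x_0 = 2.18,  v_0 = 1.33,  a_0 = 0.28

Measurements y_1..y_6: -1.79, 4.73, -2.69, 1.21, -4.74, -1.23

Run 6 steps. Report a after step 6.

a_post = 2.5230

step 1: x_pred=2.8214  r=-4.6114  x^+=-0.8447  v^+=-0.1251  a^+=-6.6066
step 2: x_pred=-1.6012  r=6.3312  x^+=3.4321  v^+=-0.9895  a^+=2.8483
step 3: x_pred=3.2783  r=-5.9683  x^+=-1.4665  v^+=-1.7293  a^+=-6.0646
step 4: x_pred=-2.9036  r=4.1136  x^+=0.3667  v^+=-3.1061  a^+=0.0786
step 5: x_pred=-1.0538  r=-3.6862  x^+=-3.9843  v^+=-4.3361  a^+=-5.4264
step 6: x_pred=-6.5530  r=5.3230  x^+=-2.3212  v^+=-5.0039  a^+=2.5230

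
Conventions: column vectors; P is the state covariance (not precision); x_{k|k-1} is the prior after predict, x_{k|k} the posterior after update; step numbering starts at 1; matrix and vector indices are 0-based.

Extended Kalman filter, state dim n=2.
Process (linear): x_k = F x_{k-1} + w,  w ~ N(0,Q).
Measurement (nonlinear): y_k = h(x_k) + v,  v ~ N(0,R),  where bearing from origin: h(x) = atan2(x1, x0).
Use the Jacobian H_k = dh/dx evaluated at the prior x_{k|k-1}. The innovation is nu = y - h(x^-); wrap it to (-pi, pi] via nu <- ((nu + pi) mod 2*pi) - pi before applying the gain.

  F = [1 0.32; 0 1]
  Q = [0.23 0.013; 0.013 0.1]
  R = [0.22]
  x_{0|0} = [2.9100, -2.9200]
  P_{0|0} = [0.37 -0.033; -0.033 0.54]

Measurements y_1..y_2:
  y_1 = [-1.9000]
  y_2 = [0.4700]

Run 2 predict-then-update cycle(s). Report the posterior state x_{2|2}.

step 1: x^-=[1.9756, -2.9200]  P^-=[0.6342 0.1528; 0.1528 0.6400]  H_jac=[0.2349 0.1589]  S=[0.2826]  K=[0.6132; 0.4870]  nu=[-0.9240]  x^+=[1.4090, -3.3700]  P^+=[0.5279 0.0684; 0.0684 0.5730]
step 2: x^-=[0.3306, -3.3700]  P^-=[0.8604 0.2648; 0.2648 0.6730]  H_jac=[0.2939 0.0288]  S=[0.2994]  K=[0.8702; 0.3247]  nu=[1.9430]  x^+=[2.0214, -2.7390]  P^+=[0.6337 0.1802; 0.1802 0.6414]

x_post = [2.0214, -2.7390]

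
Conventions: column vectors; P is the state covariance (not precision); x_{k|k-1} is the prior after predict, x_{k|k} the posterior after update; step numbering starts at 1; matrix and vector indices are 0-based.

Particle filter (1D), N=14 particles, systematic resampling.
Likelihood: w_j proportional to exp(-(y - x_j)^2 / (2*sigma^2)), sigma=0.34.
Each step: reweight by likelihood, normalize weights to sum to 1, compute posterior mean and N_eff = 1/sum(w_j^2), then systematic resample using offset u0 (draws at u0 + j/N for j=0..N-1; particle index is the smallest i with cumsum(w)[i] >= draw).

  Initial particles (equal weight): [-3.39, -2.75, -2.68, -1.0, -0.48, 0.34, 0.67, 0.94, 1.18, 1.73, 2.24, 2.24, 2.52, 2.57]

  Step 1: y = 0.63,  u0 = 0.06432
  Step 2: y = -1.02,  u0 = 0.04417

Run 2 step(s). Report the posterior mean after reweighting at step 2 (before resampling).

step 1: w=[0.0000, 0.0000, 0.0000, 0.0000, 0.0018, 0.2644, 0.3778, 0.2511, 0.1028, 0.0020, 0.0000, 0.0000, 0.0000, 0.0000]  mean=0.7030  Neff=3.4932  idx=[5, 5, 5, 6, 6, 6, 6, 6, 6, 7, 7, 7, 8, 8]
step 2: w=[0.3249, 0.3249, 0.3249, 0.0042, 0.0042, 0.0042, 0.0042, 0.0042, 0.0042, 0.0001, 0.0001, 0.0001, 0.0000, 0.0000]  mean=0.3484  Neff=3.1564  idx=[0, 0, 0, 0, 1, 1, 1, 1, 1, 2, 2, 2, 2, 2]

post_mean = 0.3484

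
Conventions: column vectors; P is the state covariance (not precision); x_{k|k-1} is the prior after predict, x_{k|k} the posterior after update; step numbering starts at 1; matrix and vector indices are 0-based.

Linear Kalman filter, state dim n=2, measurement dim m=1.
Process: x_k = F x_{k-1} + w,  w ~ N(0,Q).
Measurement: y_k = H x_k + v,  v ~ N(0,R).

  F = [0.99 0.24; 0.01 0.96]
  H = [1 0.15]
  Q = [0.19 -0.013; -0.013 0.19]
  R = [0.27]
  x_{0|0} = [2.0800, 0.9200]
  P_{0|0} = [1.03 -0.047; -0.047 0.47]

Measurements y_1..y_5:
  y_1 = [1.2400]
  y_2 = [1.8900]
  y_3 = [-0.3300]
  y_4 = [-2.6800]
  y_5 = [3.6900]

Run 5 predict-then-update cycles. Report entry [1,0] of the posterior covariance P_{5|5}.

step 1: x^-=[2.2800, 0.9040]  P^-=[1.2042 0.0607; 0.0607 0.6224]  S=[1.5065]  K=[0.8054; 0.1023]  nu=[-1.1756]  x^+=[1.3331, 0.7838]  P^+=[0.2270 -0.0634; -0.0634 0.6066]
step 2: x^-=[1.5079, 0.7658]  P^-=[0.4173 0.0686; 0.0686 0.7478]  S=[0.7247]  K=[0.5900; 0.2495]  nu=[0.2672]  x^+=[1.6656, 0.8324]  P^+=[0.1650 -0.0381; -0.0381 0.7027]
step 3: x^-=[1.8487, 0.8158]  P^-=[0.3741 0.1143; 0.1143 0.8369]  S=[0.6972]  K=[0.5612; 0.3440]  nu=[-2.3011]  x^+=[0.5574, 0.0243]  P^+=[0.1546 -0.0203; -0.0203 0.7544]
step 4: x^-=[0.5577, 0.0289]  P^-=[0.3753 0.1430; 0.1430 0.8849]  S=[0.7081]  K=[0.5603; 0.3894]  nu=[-3.2420]  x^+=[-1.2588, -1.2336]  P^+=[0.1530 -0.0115; -0.0115 0.7775]
step 5: x^-=[-1.5423, -1.1969]  P^-=[0.3793 0.1567; 0.1567 0.9064]  S=[0.7167]  K=[0.5620; 0.4084]  nu=[5.4118]  x^+=[1.4992, 1.0131]  P^+=[0.1529 -0.0078; -0.0078 0.7869]

P_post[1,0] = -0.0078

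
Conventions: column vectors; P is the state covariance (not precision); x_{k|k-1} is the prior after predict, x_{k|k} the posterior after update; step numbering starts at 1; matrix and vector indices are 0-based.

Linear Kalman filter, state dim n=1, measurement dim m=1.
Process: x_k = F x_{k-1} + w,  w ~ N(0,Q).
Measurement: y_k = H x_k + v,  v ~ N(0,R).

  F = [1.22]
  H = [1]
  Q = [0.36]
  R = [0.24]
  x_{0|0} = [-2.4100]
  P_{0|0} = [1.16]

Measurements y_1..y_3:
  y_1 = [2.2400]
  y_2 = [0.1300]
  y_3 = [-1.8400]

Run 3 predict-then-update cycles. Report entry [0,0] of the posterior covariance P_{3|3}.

P_post[0,0] = 0.1733

step 1: x^-=[-2.9402]  P^-=[2.0865]  S=[2.3265]  K=[0.8968]  nu=[5.1802]  x^+=[1.7056]  P^+=[0.2152]
step 2: x^-=[2.0809]  P^-=[0.6804]  S=[0.9204]  K=[0.7392]  nu=[-1.9509]  x^+=[0.6387]  P^+=[0.1774]
step 3: x^-=[0.7792]  P^-=[0.6241]  S=[0.8641]  K=[0.7222]  nu=[-2.6192]  x^+=[-1.1125]  P^+=[0.1733]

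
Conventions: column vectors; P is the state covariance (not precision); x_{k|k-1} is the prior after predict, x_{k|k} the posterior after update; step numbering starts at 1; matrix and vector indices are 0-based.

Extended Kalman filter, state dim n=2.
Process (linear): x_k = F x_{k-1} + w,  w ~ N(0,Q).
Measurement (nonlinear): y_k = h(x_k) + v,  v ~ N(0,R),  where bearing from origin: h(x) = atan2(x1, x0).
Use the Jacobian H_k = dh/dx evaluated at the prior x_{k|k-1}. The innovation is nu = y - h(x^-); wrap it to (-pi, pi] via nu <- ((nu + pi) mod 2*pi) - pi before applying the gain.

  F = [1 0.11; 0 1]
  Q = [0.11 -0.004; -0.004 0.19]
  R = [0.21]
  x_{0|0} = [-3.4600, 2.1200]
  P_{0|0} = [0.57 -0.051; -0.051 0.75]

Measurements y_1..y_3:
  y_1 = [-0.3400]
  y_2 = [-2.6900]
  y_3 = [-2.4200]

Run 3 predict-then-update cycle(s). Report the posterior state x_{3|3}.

x_post = [-3.3385, 2.8177]

step 1: x^-=[-3.2268, 2.1200]  P^-=[0.6779 0.0275; 0.0275 0.9400]  H_jac=[-0.1422 -0.2165]  S=[0.2695]  K=[-0.3799; -0.7697]  nu=[-2.9003]  x^+=[-2.1251, 4.3523]  P^+=[0.6390 -0.0513; -0.0513 0.7804]
step 2: x^-=[-1.6463, 4.3523]  P^-=[0.7471 0.0306; 0.0306 0.9704]  H_jac=[-0.2010 -0.0760]  S=[0.2467]  K=[-0.6181; -0.3239]  nu=[1.6608]  x^+=[-2.6728, 3.8144]  P^+=[0.6529 -0.0188; -0.0188 0.9445]
step 3: x^-=[-2.2532, 3.8144]  P^-=[0.7702 0.0811; 0.0811 1.1345]  H_jac=[-0.1943 -0.1148]  S=[0.2577]  K=[-0.6170; -0.5666]  nu=[1.7588]  x^+=[-3.3385, 2.8177]  P^+=[0.6721 -0.0090; -0.0090 1.0518]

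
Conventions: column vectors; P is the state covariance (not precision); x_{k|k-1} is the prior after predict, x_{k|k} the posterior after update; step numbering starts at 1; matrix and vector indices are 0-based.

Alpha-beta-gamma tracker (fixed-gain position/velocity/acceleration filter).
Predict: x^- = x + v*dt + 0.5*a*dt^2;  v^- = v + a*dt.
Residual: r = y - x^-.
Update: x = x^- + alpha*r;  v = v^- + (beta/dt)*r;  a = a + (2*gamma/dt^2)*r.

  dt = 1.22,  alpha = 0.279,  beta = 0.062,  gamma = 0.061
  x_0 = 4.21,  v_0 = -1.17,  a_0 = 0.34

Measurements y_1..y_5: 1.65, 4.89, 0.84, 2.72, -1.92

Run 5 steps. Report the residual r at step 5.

step 1: x_pred=3.0356  r=-1.3856  x^+=2.6490  v^+=-0.8256  a^+=0.2264
step 2: x_pred=1.8103  r=3.0797  x^+=2.6695  v^+=-0.3929  a^+=0.4789
step 3: x_pred=2.5466  r=-1.7066  x^+=2.0705  v^+=0.1046  a^+=0.3390
step 4: x_pred=2.4503  r=0.2697  x^+=2.5256  v^+=0.5319  a^+=0.3611
step 5: x_pred=3.4432  r=-5.3632  x^+=1.9468  v^+=0.6998  a^+=-0.0785

resid = -5.3632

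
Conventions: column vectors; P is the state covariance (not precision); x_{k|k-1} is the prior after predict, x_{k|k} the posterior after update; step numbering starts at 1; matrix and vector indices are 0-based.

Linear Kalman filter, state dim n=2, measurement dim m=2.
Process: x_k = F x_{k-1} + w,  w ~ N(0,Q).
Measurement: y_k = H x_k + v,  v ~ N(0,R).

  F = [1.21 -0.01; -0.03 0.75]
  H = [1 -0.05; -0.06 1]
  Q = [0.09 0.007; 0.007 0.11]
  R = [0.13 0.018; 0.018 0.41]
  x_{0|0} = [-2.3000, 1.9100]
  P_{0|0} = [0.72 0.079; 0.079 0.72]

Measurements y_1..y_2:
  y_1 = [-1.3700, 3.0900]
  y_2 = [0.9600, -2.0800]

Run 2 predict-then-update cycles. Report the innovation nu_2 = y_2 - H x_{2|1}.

innov = [2.8165, -3.9791]

step 1: x^-=[-2.8021, 1.5015]  P^-=[1.1423 0.0472; 0.0472 0.5121]  S=[1.2689 -0.0288; -0.0288 0.9205]  K=[0.8985 0.0049; 0.0296 0.5541]  nu=[1.5072, 1.4204]  x^+=[-1.4409, 2.3332]  P^+=[0.1182 0.0253; 0.0253 0.2292]
step 2: x^-=[-1.7668, 1.7931]  P^-=[0.2624 0.0239; 0.0239 0.2379]  S=[0.3906 0.0144; 0.0144 0.6460]  K=[0.6688 -0.0022; 0.0174 0.3657]  nu=[2.8165, -3.9791]  x^+=[0.1256, 0.3869]  P^+=[0.0877 0.0164; 0.0164 0.1512]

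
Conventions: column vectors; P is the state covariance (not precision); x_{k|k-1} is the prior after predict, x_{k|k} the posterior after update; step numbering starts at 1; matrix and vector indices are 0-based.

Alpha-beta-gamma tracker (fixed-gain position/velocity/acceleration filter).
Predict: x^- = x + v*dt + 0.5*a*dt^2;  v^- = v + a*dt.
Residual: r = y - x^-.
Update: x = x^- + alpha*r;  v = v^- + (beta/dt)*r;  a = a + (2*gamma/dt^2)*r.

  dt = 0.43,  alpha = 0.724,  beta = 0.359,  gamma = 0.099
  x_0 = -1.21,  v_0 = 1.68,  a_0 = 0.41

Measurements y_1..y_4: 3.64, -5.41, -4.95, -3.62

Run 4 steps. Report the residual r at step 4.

resid = 4.0416

step 1: x_pred=-0.4497  r=4.0897  x^+=2.5112  v^+=5.2707  a^+=4.7894
step 2: x_pred=5.2204  r=-10.6304  x^+=-2.4760  v^+=-1.5450  a^+=-6.5941
step 3: x_pred=-3.7500  r=-1.2000  x^+=-4.6188  v^+=-5.3824  a^+=-7.8792
step 4: x_pred=-7.6616  r=4.0416  x^+=-4.7355  v^+=-5.3961  a^+=-3.5512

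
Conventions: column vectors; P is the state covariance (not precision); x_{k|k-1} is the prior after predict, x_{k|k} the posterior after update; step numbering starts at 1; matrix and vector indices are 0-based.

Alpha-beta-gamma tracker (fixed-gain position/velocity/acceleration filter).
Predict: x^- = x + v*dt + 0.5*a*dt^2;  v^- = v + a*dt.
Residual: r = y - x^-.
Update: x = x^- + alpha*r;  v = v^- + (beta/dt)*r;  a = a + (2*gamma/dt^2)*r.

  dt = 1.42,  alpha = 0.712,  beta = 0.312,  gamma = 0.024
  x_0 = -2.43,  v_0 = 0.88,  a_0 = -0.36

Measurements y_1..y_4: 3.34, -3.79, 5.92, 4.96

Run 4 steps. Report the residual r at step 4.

resid = 0.6906

step 1: x_pred=-1.5434  r=4.8834  x^+=1.9336  v^+=1.4418  a^+=-0.2438
step 2: x_pred=3.7351  r=-7.5251  x^+=-1.6228  v^+=-0.5578  a^+=-0.4229
step 3: x_pred=-2.8412  r=8.7612  x^+=3.3968  v^+=0.7667  a^+=-0.2143
step 4: x_pred=4.2694  r=0.6906  x^+=4.7611  v^+=0.6141  a^+=-0.1979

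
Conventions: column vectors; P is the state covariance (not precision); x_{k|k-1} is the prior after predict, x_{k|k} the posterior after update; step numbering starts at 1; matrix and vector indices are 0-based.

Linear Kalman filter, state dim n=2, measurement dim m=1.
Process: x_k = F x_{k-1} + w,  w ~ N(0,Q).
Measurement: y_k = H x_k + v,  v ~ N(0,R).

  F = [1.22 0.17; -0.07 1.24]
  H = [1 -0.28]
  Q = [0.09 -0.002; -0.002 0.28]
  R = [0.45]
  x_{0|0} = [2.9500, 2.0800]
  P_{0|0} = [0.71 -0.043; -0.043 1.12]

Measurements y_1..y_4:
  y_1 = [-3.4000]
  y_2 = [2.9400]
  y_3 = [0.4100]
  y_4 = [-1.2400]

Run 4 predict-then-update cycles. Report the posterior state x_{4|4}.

step 1: x^-=[3.9526, 2.3727]  P^-=[1.1613 0.1089; 0.1089 2.0131]  S=[1.7081]  K=[0.6620; -0.2662]  nu=[-6.6882]  x^+=[-0.4751, 4.1532]  P^+=[0.4127 0.4100; 0.4100 1.8920]
step 2: x^-=[0.1264, 5.1833]  P^-=[0.9290 0.9769; 0.9769 3.1200]  S=[1.0765]  K=[0.6089; 0.0960]  nu=[4.2649]  x^+=[2.7231, 5.5925]  P^+=[0.5299 0.9140; 0.9140 3.1101]
step 3: x^-=[4.2730, 6.7441]  P^-=[1.3477 1.9802; 1.9802 4.9060]  S=[1.0735]  K=[0.7390; 0.5650]  nu=[-1.9746]  x^+=[2.8137, 5.6284]  P^+=[0.7615 1.5320; 1.5320 4.5633]
step 4: x^-=[4.3896, 6.7823]  P^-=[1.9908 3.1943; 3.1943 7.0343]  S=[1.2035]  K=[0.9110; 1.0176]  nu=[-3.7305]  x^+=[0.9910, 2.9861]  P^+=[0.9920 2.0786; 2.0786 5.7881]

x_post = [0.9910, 2.9861]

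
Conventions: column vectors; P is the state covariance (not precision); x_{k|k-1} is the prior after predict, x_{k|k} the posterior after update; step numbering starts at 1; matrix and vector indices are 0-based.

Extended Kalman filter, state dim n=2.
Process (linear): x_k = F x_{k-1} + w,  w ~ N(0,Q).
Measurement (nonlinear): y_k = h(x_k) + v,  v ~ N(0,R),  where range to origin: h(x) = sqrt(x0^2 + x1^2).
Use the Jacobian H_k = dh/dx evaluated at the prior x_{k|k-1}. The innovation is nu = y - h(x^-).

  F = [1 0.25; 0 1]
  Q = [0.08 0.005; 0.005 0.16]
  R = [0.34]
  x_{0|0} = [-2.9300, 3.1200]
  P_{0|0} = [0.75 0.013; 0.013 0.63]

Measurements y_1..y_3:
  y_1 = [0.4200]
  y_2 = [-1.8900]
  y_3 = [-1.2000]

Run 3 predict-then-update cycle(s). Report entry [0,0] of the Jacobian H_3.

H_jac[0,0] = -0.7805

step 1: x^-=[-2.1500, 3.1200]  P^-=[0.8759 0.1755; 0.1755 0.7900]  H_jac=[-0.5674 0.8234]  S=[0.9937]  K=[-0.3547; 0.5544]  nu=[-3.3691]  x^+=[-0.9549, 1.2521]  P^+=[0.7508 0.3709; 0.3709 0.4845]
step 2: x^-=[-0.6419, 1.2521]  P^-=[1.0466 0.4971; 0.4971 0.6445]  H_jac=[-0.4562 0.8899]  S=[0.6646]  K=[-0.0528; 0.5218]  nu=[-3.2970]  x^+=[-0.4676, -0.4683]  P^+=[1.0447 0.5154; 0.5154 0.4636]
step 3: x^-=[-0.5847, -0.4683]  P^-=[1.4114 0.6363; 0.6363 0.6236]  H_jac=[-0.7805 -0.6251]  S=[2.0645]  K=[-0.7263; -0.4294]  nu=[-1.9491]  x^+=[0.8309, 0.3686]  P^+=[0.3224 -0.0075; -0.0075 0.2429]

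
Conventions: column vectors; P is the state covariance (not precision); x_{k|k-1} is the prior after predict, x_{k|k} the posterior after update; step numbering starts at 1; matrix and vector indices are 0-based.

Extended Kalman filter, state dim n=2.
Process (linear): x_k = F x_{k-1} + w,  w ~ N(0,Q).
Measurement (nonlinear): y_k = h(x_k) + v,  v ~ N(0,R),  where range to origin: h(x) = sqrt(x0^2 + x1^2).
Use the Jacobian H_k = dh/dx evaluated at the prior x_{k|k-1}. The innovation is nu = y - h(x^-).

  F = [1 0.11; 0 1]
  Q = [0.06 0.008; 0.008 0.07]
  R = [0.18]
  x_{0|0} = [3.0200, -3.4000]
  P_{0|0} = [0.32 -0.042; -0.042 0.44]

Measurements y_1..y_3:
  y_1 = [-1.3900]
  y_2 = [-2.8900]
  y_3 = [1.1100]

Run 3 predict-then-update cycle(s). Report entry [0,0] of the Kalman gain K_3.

K[0,0] = -0.3965

step 1: x^-=[2.6460, -3.4000]  P^-=[0.3761 0.0144; 0.0144 0.5100]  H_jac=[0.6142 -0.7892]  S=[0.6255]  K=[0.3511; -0.6293]  nu=[-5.6983]  x^+=[0.6454, 0.1859]  P^+=[0.2990 0.1526; 0.1526 0.2623]
step 2: x^-=[0.6659, 0.1859]  P^-=[0.3957 0.1895; 0.1895 0.3323]  H_jac=[0.9632 0.2688]  S=[0.6693]  K=[0.6456; 0.4061]  nu=[-3.5813]  x^+=[-1.6463, -1.2687]  P^+=[0.1168 0.0140; 0.0140 0.2219]
step 3: x^-=[-1.7859, -1.2687]  P^-=[0.1825 0.0464; 0.0464 0.2919]  H_jac=[-0.8152 -0.5791]  S=[0.4430]  K=[-0.3965; -0.4669]  nu=[-1.0806]  x^+=[-1.3574, -0.7641]  P^+=[0.1129 -0.0356; -0.0356 0.1953]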